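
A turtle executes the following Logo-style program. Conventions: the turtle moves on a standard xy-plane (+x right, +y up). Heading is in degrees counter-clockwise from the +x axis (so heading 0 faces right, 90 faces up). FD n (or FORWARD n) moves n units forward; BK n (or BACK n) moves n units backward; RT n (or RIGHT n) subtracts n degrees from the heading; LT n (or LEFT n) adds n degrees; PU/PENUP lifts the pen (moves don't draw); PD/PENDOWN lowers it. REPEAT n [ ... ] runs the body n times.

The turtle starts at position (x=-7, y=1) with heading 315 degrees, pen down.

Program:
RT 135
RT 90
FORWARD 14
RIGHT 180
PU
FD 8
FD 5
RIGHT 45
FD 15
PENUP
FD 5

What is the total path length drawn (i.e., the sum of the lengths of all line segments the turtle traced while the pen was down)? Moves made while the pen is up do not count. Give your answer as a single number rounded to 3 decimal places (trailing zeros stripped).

Executing turtle program step by step:
Start: pos=(-7,1), heading=315, pen down
RT 135: heading 315 -> 180
RT 90: heading 180 -> 90
FD 14: (-7,1) -> (-7,15) [heading=90, draw]
RT 180: heading 90 -> 270
PU: pen up
FD 8: (-7,15) -> (-7,7) [heading=270, move]
FD 5: (-7,7) -> (-7,2) [heading=270, move]
RT 45: heading 270 -> 225
FD 15: (-7,2) -> (-17.607,-8.607) [heading=225, move]
PU: pen up
FD 5: (-17.607,-8.607) -> (-21.142,-12.142) [heading=225, move]
Final: pos=(-21.142,-12.142), heading=225, 1 segment(s) drawn

Segment lengths:
  seg 1: (-7,1) -> (-7,15), length = 14
Total = 14

Answer: 14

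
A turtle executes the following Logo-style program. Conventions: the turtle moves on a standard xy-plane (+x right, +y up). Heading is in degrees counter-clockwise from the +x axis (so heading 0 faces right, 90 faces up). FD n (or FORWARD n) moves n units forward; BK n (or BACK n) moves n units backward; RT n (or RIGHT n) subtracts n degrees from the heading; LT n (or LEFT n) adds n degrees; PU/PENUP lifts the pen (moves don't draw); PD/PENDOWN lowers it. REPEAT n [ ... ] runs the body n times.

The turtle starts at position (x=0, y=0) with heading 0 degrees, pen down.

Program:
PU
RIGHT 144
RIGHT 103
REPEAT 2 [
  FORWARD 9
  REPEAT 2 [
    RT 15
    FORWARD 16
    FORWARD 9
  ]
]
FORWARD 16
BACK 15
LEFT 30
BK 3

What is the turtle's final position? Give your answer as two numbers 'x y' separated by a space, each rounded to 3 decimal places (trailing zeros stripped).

Answer: 21.794 107.754

Derivation:
Executing turtle program step by step:
Start: pos=(0,0), heading=0, pen down
PU: pen up
RT 144: heading 0 -> 216
RT 103: heading 216 -> 113
REPEAT 2 [
  -- iteration 1/2 --
  FD 9: (0,0) -> (-3.517,8.285) [heading=113, move]
  REPEAT 2 [
    -- iteration 1/2 --
    RT 15: heading 113 -> 98
    FD 16: (-3.517,8.285) -> (-5.743,24.129) [heading=98, move]
    FD 9: (-5.743,24.129) -> (-6.996,33.041) [heading=98, move]
    -- iteration 2/2 --
    RT 15: heading 98 -> 83
    FD 16: (-6.996,33.041) -> (-5.046,48.922) [heading=83, move]
    FD 9: (-5.046,48.922) -> (-3.949,57.855) [heading=83, move]
  ]
  -- iteration 2/2 --
  FD 9: (-3.949,57.855) -> (-2.852,66.788) [heading=83, move]
  REPEAT 2 [
    -- iteration 1/2 --
    RT 15: heading 83 -> 68
    FD 16: (-2.852,66.788) -> (3.141,81.623) [heading=68, move]
    FD 9: (3.141,81.623) -> (6.513,89.967) [heading=68, move]
    -- iteration 2/2 --
    RT 15: heading 68 -> 53
    FD 16: (6.513,89.967) -> (16.142,102.746) [heading=53, move]
    FD 9: (16.142,102.746) -> (21.558,109.933) [heading=53, move]
  ]
]
FD 16: (21.558,109.933) -> (31.187,122.711) [heading=53, move]
BK 15: (31.187,122.711) -> (22.16,110.732) [heading=53, move]
LT 30: heading 53 -> 83
BK 3: (22.16,110.732) -> (21.794,107.754) [heading=83, move]
Final: pos=(21.794,107.754), heading=83, 0 segment(s) drawn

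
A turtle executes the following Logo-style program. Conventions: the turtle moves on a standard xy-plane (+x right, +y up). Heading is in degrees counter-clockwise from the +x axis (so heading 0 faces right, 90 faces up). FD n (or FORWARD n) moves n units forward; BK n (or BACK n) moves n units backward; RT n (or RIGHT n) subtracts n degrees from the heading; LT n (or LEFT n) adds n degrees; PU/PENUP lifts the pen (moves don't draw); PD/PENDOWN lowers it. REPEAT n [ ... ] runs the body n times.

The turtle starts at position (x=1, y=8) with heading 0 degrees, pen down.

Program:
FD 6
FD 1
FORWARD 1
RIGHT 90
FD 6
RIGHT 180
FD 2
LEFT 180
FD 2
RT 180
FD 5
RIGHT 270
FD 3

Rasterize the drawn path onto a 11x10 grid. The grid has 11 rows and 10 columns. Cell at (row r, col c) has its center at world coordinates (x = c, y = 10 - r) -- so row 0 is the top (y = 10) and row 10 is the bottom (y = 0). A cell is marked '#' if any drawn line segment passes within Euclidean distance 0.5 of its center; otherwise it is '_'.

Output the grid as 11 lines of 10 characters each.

Segment 0: (1,8) -> (7,8)
Segment 1: (7,8) -> (8,8)
Segment 2: (8,8) -> (9,8)
Segment 3: (9,8) -> (9,2)
Segment 4: (9,2) -> (9,4)
Segment 5: (9,4) -> (9,2)
Segment 6: (9,2) -> (9,7)
Segment 7: (9,7) -> (6,7)

Answer: __________
__________
_#########
______####
_________#
_________#
_________#
_________#
_________#
__________
__________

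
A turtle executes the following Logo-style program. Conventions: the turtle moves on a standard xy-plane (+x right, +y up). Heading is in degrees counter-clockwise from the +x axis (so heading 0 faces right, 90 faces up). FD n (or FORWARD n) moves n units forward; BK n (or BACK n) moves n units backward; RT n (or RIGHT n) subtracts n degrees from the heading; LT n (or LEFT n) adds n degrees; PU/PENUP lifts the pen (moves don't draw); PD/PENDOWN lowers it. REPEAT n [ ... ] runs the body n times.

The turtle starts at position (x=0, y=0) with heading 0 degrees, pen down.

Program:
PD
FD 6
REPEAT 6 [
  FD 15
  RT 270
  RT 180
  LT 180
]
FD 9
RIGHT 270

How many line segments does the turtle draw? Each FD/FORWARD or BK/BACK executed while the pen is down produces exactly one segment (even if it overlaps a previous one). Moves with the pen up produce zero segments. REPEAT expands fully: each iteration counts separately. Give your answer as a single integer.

Executing turtle program step by step:
Start: pos=(0,0), heading=0, pen down
PD: pen down
FD 6: (0,0) -> (6,0) [heading=0, draw]
REPEAT 6 [
  -- iteration 1/6 --
  FD 15: (6,0) -> (21,0) [heading=0, draw]
  RT 270: heading 0 -> 90
  RT 180: heading 90 -> 270
  LT 180: heading 270 -> 90
  -- iteration 2/6 --
  FD 15: (21,0) -> (21,15) [heading=90, draw]
  RT 270: heading 90 -> 180
  RT 180: heading 180 -> 0
  LT 180: heading 0 -> 180
  -- iteration 3/6 --
  FD 15: (21,15) -> (6,15) [heading=180, draw]
  RT 270: heading 180 -> 270
  RT 180: heading 270 -> 90
  LT 180: heading 90 -> 270
  -- iteration 4/6 --
  FD 15: (6,15) -> (6,0) [heading=270, draw]
  RT 270: heading 270 -> 0
  RT 180: heading 0 -> 180
  LT 180: heading 180 -> 0
  -- iteration 5/6 --
  FD 15: (6,0) -> (21,0) [heading=0, draw]
  RT 270: heading 0 -> 90
  RT 180: heading 90 -> 270
  LT 180: heading 270 -> 90
  -- iteration 6/6 --
  FD 15: (21,0) -> (21,15) [heading=90, draw]
  RT 270: heading 90 -> 180
  RT 180: heading 180 -> 0
  LT 180: heading 0 -> 180
]
FD 9: (21,15) -> (12,15) [heading=180, draw]
RT 270: heading 180 -> 270
Final: pos=(12,15), heading=270, 8 segment(s) drawn
Segments drawn: 8

Answer: 8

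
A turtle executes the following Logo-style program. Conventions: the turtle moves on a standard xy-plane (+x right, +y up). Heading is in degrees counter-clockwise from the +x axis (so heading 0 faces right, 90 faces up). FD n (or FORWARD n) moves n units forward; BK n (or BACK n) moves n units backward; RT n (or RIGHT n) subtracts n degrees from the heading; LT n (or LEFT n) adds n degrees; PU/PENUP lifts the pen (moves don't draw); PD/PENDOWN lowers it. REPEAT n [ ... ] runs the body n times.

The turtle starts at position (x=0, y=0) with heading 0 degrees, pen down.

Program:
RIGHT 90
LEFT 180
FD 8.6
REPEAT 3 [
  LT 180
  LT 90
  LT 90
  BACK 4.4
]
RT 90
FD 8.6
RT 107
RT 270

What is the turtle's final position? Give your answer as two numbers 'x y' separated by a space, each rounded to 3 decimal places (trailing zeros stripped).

Executing turtle program step by step:
Start: pos=(0,0), heading=0, pen down
RT 90: heading 0 -> 270
LT 180: heading 270 -> 90
FD 8.6: (0,0) -> (0,8.6) [heading=90, draw]
REPEAT 3 [
  -- iteration 1/3 --
  LT 180: heading 90 -> 270
  LT 90: heading 270 -> 0
  LT 90: heading 0 -> 90
  BK 4.4: (0,8.6) -> (0,4.2) [heading=90, draw]
  -- iteration 2/3 --
  LT 180: heading 90 -> 270
  LT 90: heading 270 -> 0
  LT 90: heading 0 -> 90
  BK 4.4: (0,4.2) -> (0,-0.2) [heading=90, draw]
  -- iteration 3/3 --
  LT 180: heading 90 -> 270
  LT 90: heading 270 -> 0
  LT 90: heading 0 -> 90
  BK 4.4: (0,-0.2) -> (0,-4.6) [heading=90, draw]
]
RT 90: heading 90 -> 0
FD 8.6: (0,-4.6) -> (8.6,-4.6) [heading=0, draw]
RT 107: heading 0 -> 253
RT 270: heading 253 -> 343
Final: pos=(8.6,-4.6), heading=343, 5 segment(s) drawn

Answer: 8.6 -4.6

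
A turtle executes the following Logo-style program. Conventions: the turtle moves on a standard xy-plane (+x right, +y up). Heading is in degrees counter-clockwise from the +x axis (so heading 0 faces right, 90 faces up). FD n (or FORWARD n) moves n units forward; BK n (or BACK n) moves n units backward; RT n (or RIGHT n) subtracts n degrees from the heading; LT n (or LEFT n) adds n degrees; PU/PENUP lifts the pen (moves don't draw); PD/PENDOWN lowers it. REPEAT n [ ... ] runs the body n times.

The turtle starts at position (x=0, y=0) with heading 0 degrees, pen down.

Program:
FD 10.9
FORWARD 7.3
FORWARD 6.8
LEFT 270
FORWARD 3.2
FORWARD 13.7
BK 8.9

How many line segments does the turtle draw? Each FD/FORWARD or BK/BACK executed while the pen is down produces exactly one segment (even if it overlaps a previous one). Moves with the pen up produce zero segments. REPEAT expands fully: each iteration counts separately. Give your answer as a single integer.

Answer: 6

Derivation:
Executing turtle program step by step:
Start: pos=(0,0), heading=0, pen down
FD 10.9: (0,0) -> (10.9,0) [heading=0, draw]
FD 7.3: (10.9,0) -> (18.2,0) [heading=0, draw]
FD 6.8: (18.2,0) -> (25,0) [heading=0, draw]
LT 270: heading 0 -> 270
FD 3.2: (25,0) -> (25,-3.2) [heading=270, draw]
FD 13.7: (25,-3.2) -> (25,-16.9) [heading=270, draw]
BK 8.9: (25,-16.9) -> (25,-8) [heading=270, draw]
Final: pos=(25,-8), heading=270, 6 segment(s) drawn
Segments drawn: 6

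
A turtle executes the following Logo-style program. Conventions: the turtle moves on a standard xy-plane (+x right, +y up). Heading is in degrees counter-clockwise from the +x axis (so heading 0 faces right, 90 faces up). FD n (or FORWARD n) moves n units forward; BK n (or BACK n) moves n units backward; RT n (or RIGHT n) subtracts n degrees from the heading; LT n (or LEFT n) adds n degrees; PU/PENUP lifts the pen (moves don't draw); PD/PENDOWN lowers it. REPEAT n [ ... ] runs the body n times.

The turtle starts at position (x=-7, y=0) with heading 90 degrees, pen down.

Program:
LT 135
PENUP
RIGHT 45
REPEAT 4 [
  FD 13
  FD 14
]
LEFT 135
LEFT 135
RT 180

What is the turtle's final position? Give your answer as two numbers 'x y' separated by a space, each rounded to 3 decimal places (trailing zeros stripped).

Executing turtle program step by step:
Start: pos=(-7,0), heading=90, pen down
LT 135: heading 90 -> 225
PU: pen up
RT 45: heading 225 -> 180
REPEAT 4 [
  -- iteration 1/4 --
  FD 13: (-7,0) -> (-20,0) [heading=180, move]
  FD 14: (-20,0) -> (-34,0) [heading=180, move]
  -- iteration 2/4 --
  FD 13: (-34,0) -> (-47,0) [heading=180, move]
  FD 14: (-47,0) -> (-61,0) [heading=180, move]
  -- iteration 3/4 --
  FD 13: (-61,0) -> (-74,0) [heading=180, move]
  FD 14: (-74,0) -> (-88,0) [heading=180, move]
  -- iteration 4/4 --
  FD 13: (-88,0) -> (-101,0) [heading=180, move]
  FD 14: (-101,0) -> (-115,0) [heading=180, move]
]
LT 135: heading 180 -> 315
LT 135: heading 315 -> 90
RT 180: heading 90 -> 270
Final: pos=(-115,0), heading=270, 0 segment(s) drawn

Answer: -115 0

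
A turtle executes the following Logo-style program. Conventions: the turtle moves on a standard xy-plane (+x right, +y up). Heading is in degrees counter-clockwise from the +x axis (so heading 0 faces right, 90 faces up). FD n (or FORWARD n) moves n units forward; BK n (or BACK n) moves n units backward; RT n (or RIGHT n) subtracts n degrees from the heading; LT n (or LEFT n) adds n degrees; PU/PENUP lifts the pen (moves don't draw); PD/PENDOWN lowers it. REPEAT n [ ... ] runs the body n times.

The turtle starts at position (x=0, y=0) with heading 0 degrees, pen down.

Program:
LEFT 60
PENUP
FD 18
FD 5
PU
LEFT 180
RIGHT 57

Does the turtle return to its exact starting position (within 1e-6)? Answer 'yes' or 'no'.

Executing turtle program step by step:
Start: pos=(0,0), heading=0, pen down
LT 60: heading 0 -> 60
PU: pen up
FD 18: (0,0) -> (9,15.588) [heading=60, move]
FD 5: (9,15.588) -> (11.5,19.919) [heading=60, move]
PU: pen up
LT 180: heading 60 -> 240
RT 57: heading 240 -> 183
Final: pos=(11.5,19.919), heading=183, 0 segment(s) drawn

Start position: (0, 0)
Final position: (11.5, 19.919)
Distance = 23; >= 1e-6 -> NOT closed

Answer: no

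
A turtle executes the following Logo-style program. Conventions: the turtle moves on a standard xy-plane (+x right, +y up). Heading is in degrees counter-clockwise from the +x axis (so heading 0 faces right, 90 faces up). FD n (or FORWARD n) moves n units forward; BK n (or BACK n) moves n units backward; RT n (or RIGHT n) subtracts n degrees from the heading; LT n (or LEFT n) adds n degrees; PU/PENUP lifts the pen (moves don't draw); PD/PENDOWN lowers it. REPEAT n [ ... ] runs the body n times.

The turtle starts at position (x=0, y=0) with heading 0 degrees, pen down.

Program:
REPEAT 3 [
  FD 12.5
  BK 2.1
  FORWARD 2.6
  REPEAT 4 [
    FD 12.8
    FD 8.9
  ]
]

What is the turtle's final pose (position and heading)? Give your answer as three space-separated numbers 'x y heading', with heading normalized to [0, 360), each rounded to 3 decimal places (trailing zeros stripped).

Answer: 299.4 0 0

Derivation:
Executing turtle program step by step:
Start: pos=(0,0), heading=0, pen down
REPEAT 3 [
  -- iteration 1/3 --
  FD 12.5: (0,0) -> (12.5,0) [heading=0, draw]
  BK 2.1: (12.5,0) -> (10.4,0) [heading=0, draw]
  FD 2.6: (10.4,0) -> (13,0) [heading=0, draw]
  REPEAT 4 [
    -- iteration 1/4 --
    FD 12.8: (13,0) -> (25.8,0) [heading=0, draw]
    FD 8.9: (25.8,0) -> (34.7,0) [heading=0, draw]
    -- iteration 2/4 --
    FD 12.8: (34.7,0) -> (47.5,0) [heading=0, draw]
    FD 8.9: (47.5,0) -> (56.4,0) [heading=0, draw]
    -- iteration 3/4 --
    FD 12.8: (56.4,0) -> (69.2,0) [heading=0, draw]
    FD 8.9: (69.2,0) -> (78.1,0) [heading=0, draw]
    -- iteration 4/4 --
    FD 12.8: (78.1,0) -> (90.9,0) [heading=0, draw]
    FD 8.9: (90.9,0) -> (99.8,0) [heading=0, draw]
  ]
  -- iteration 2/3 --
  FD 12.5: (99.8,0) -> (112.3,0) [heading=0, draw]
  BK 2.1: (112.3,0) -> (110.2,0) [heading=0, draw]
  FD 2.6: (110.2,0) -> (112.8,0) [heading=0, draw]
  REPEAT 4 [
    -- iteration 1/4 --
    FD 12.8: (112.8,0) -> (125.6,0) [heading=0, draw]
    FD 8.9: (125.6,0) -> (134.5,0) [heading=0, draw]
    -- iteration 2/4 --
    FD 12.8: (134.5,0) -> (147.3,0) [heading=0, draw]
    FD 8.9: (147.3,0) -> (156.2,0) [heading=0, draw]
    -- iteration 3/4 --
    FD 12.8: (156.2,0) -> (169,0) [heading=0, draw]
    FD 8.9: (169,0) -> (177.9,0) [heading=0, draw]
    -- iteration 4/4 --
    FD 12.8: (177.9,0) -> (190.7,0) [heading=0, draw]
    FD 8.9: (190.7,0) -> (199.6,0) [heading=0, draw]
  ]
  -- iteration 3/3 --
  FD 12.5: (199.6,0) -> (212.1,0) [heading=0, draw]
  BK 2.1: (212.1,0) -> (210,0) [heading=0, draw]
  FD 2.6: (210,0) -> (212.6,0) [heading=0, draw]
  REPEAT 4 [
    -- iteration 1/4 --
    FD 12.8: (212.6,0) -> (225.4,0) [heading=0, draw]
    FD 8.9: (225.4,0) -> (234.3,0) [heading=0, draw]
    -- iteration 2/4 --
    FD 12.8: (234.3,0) -> (247.1,0) [heading=0, draw]
    FD 8.9: (247.1,0) -> (256,0) [heading=0, draw]
    -- iteration 3/4 --
    FD 12.8: (256,0) -> (268.8,0) [heading=0, draw]
    FD 8.9: (268.8,0) -> (277.7,0) [heading=0, draw]
    -- iteration 4/4 --
    FD 12.8: (277.7,0) -> (290.5,0) [heading=0, draw]
    FD 8.9: (290.5,0) -> (299.4,0) [heading=0, draw]
  ]
]
Final: pos=(299.4,0), heading=0, 33 segment(s) drawn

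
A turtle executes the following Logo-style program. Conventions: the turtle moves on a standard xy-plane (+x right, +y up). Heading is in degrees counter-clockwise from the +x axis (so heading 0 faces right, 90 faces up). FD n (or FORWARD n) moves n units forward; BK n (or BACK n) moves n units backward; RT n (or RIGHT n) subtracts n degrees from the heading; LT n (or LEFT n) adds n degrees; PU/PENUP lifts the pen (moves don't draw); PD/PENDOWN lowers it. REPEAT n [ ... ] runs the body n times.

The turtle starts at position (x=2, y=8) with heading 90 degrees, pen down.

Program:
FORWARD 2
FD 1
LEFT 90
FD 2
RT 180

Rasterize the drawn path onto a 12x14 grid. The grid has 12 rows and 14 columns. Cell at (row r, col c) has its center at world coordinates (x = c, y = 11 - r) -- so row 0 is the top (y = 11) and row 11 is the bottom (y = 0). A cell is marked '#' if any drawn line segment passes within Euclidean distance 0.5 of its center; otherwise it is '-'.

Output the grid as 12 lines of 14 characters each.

Segment 0: (2,8) -> (2,10)
Segment 1: (2,10) -> (2,11)
Segment 2: (2,11) -> (0,11)

Answer: ###-----------
--#-----------
--#-----------
--#-----------
--------------
--------------
--------------
--------------
--------------
--------------
--------------
--------------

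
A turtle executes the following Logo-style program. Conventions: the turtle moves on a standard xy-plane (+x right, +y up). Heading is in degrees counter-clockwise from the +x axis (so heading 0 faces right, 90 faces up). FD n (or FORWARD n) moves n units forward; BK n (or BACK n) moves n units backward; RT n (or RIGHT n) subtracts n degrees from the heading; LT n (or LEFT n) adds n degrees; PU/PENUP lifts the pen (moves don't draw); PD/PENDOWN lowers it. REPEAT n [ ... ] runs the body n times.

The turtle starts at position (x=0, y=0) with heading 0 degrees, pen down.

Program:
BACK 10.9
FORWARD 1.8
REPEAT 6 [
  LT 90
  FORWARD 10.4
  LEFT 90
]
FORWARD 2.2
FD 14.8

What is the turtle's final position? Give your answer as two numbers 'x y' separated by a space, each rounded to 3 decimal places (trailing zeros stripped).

Executing turtle program step by step:
Start: pos=(0,0), heading=0, pen down
BK 10.9: (0,0) -> (-10.9,0) [heading=0, draw]
FD 1.8: (-10.9,0) -> (-9.1,0) [heading=0, draw]
REPEAT 6 [
  -- iteration 1/6 --
  LT 90: heading 0 -> 90
  FD 10.4: (-9.1,0) -> (-9.1,10.4) [heading=90, draw]
  LT 90: heading 90 -> 180
  -- iteration 2/6 --
  LT 90: heading 180 -> 270
  FD 10.4: (-9.1,10.4) -> (-9.1,0) [heading=270, draw]
  LT 90: heading 270 -> 0
  -- iteration 3/6 --
  LT 90: heading 0 -> 90
  FD 10.4: (-9.1,0) -> (-9.1,10.4) [heading=90, draw]
  LT 90: heading 90 -> 180
  -- iteration 4/6 --
  LT 90: heading 180 -> 270
  FD 10.4: (-9.1,10.4) -> (-9.1,0) [heading=270, draw]
  LT 90: heading 270 -> 0
  -- iteration 5/6 --
  LT 90: heading 0 -> 90
  FD 10.4: (-9.1,0) -> (-9.1,10.4) [heading=90, draw]
  LT 90: heading 90 -> 180
  -- iteration 6/6 --
  LT 90: heading 180 -> 270
  FD 10.4: (-9.1,10.4) -> (-9.1,0) [heading=270, draw]
  LT 90: heading 270 -> 0
]
FD 2.2: (-9.1,0) -> (-6.9,0) [heading=0, draw]
FD 14.8: (-6.9,0) -> (7.9,0) [heading=0, draw]
Final: pos=(7.9,0), heading=0, 10 segment(s) drawn

Answer: 7.9 0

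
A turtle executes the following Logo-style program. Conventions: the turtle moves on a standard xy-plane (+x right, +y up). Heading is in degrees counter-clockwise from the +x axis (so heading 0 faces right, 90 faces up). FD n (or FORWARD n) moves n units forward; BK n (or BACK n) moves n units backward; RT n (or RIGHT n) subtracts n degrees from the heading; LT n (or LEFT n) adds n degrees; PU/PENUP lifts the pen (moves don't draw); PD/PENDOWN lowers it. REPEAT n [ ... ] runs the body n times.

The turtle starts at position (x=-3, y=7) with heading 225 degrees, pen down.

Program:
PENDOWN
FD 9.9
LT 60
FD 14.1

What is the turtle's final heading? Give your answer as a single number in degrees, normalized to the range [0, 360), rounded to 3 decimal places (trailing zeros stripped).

Answer: 285

Derivation:
Executing turtle program step by step:
Start: pos=(-3,7), heading=225, pen down
PD: pen down
FD 9.9: (-3,7) -> (-10,0) [heading=225, draw]
LT 60: heading 225 -> 285
FD 14.1: (-10,0) -> (-6.351,-13.62) [heading=285, draw]
Final: pos=(-6.351,-13.62), heading=285, 2 segment(s) drawn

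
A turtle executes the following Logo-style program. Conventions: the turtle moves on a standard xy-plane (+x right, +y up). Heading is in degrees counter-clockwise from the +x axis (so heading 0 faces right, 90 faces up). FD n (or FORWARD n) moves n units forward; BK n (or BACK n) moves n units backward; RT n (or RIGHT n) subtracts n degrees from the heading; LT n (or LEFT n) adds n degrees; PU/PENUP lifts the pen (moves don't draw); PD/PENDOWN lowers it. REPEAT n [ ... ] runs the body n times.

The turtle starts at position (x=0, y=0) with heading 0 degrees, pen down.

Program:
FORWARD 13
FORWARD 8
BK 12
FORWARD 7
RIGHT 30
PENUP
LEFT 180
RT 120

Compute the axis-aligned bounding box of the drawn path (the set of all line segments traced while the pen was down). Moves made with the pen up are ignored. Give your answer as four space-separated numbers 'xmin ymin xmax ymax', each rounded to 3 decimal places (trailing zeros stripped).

Executing turtle program step by step:
Start: pos=(0,0), heading=0, pen down
FD 13: (0,0) -> (13,0) [heading=0, draw]
FD 8: (13,0) -> (21,0) [heading=0, draw]
BK 12: (21,0) -> (9,0) [heading=0, draw]
FD 7: (9,0) -> (16,0) [heading=0, draw]
RT 30: heading 0 -> 330
PU: pen up
LT 180: heading 330 -> 150
RT 120: heading 150 -> 30
Final: pos=(16,0), heading=30, 4 segment(s) drawn

Segment endpoints: x in {0, 9, 13, 16, 21}, y in {0}
xmin=0, ymin=0, xmax=21, ymax=0

Answer: 0 0 21 0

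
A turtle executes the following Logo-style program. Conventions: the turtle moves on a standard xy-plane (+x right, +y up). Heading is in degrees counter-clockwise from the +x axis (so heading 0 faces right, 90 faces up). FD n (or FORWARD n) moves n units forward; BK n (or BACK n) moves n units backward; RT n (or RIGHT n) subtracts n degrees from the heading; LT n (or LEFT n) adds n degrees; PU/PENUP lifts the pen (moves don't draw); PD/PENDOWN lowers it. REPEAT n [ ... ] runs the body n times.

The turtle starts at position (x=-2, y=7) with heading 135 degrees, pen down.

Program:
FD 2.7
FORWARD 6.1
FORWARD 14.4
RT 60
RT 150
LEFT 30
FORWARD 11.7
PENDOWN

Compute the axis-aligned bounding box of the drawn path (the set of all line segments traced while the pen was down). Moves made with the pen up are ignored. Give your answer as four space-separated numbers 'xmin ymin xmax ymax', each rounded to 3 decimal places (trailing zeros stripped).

Answer: -18.405 7 -2 23.405

Derivation:
Executing turtle program step by step:
Start: pos=(-2,7), heading=135, pen down
FD 2.7: (-2,7) -> (-3.909,8.909) [heading=135, draw]
FD 6.1: (-3.909,8.909) -> (-8.223,13.223) [heading=135, draw]
FD 14.4: (-8.223,13.223) -> (-18.405,23.405) [heading=135, draw]
RT 60: heading 135 -> 75
RT 150: heading 75 -> 285
LT 30: heading 285 -> 315
FD 11.7: (-18.405,23.405) -> (-10.132,15.132) [heading=315, draw]
PD: pen down
Final: pos=(-10.132,15.132), heading=315, 4 segment(s) drawn

Segment endpoints: x in {-18.405, -10.132, -8.223, -3.909, -2}, y in {7, 8.909, 13.223, 15.132, 23.405}
xmin=-18.405, ymin=7, xmax=-2, ymax=23.405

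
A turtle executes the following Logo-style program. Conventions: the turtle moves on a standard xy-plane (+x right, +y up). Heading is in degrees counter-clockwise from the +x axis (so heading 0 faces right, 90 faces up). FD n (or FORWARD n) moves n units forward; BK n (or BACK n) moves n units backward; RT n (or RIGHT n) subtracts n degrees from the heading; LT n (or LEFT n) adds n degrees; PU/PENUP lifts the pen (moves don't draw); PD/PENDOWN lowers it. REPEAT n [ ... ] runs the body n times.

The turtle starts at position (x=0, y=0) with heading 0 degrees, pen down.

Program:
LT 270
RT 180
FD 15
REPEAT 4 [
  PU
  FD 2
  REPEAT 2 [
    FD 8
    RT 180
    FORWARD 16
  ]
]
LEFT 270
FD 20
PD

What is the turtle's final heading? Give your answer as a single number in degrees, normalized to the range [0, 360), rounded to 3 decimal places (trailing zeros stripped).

Executing turtle program step by step:
Start: pos=(0,0), heading=0, pen down
LT 270: heading 0 -> 270
RT 180: heading 270 -> 90
FD 15: (0,0) -> (0,15) [heading=90, draw]
REPEAT 4 [
  -- iteration 1/4 --
  PU: pen up
  FD 2: (0,15) -> (0,17) [heading=90, move]
  REPEAT 2 [
    -- iteration 1/2 --
    FD 8: (0,17) -> (0,25) [heading=90, move]
    RT 180: heading 90 -> 270
    FD 16: (0,25) -> (0,9) [heading=270, move]
    -- iteration 2/2 --
    FD 8: (0,9) -> (0,1) [heading=270, move]
    RT 180: heading 270 -> 90
    FD 16: (0,1) -> (0,17) [heading=90, move]
  ]
  -- iteration 2/4 --
  PU: pen up
  FD 2: (0,17) -> (0,19) [heading=90, move]
  REPEAT 2 [
    -- iteration 1/2 --
    FD 8: (0,19) -> (0,27) [heading=90, move]
    RT 180: heading 90 -> 270
    FD 16: (0,27) -> (0,11) [heading=270, move]
    -- iteration 2/2 --
    FD 8: (0,11) -> (0,3) [heading=270, move]
    RT 180: heading 270 -> 90
    FD 16: (0,3) -> (0,19) [heading=90, move]
  ]
  -- iteration 3/4 --
  PU: pen up
  FD 2: (0,19) -> (0,21) [heading=90, move]
  REPEAT 2 [
    -- iteration 1/2 --
    FD 8: (0,21) -> (0,29) [heading=90, move]
    RT 180: heading 90 -> 270
    FD 16: (0,29) -> (0,13) [heading=270, move]
    -- iteration 2/2 --
    FD 8: (0,13) -> (0,5) [heading=270, move]
    RT 180: heading 270 -> 90
    FD 16: (0,5) -> (0,21) [heading=90, move]
  ]
  -- iteration 4/4 --
  PU: pen up
  FD 2: (0,21) -> (0,23) [heading=90, move]
  REPEAT 2 [
    -- iteration 1/2 --
    FD 8: (0,23) -> (0,31) [heading=90, move]
    RT 180: heading 90 -> 270
    FD 16: (0,31) -> (0,15) [heading=270, move]
    -- iteration 2/2 --
    FD 8: (0,15) -> (0,7) [heading=270, move]
    RT 180: heading 270 -> 90
    FD 16: (0,7) -> (0,23) [heading=90, move]
  ]
]
LT 270: heading 90 -> 0
FD 20: (0,23) -> (20,23) [heading=0, move]
PD: pen down
Final: pos=(20,23), heading=0, 1 segment(s) drawn

Answer: 0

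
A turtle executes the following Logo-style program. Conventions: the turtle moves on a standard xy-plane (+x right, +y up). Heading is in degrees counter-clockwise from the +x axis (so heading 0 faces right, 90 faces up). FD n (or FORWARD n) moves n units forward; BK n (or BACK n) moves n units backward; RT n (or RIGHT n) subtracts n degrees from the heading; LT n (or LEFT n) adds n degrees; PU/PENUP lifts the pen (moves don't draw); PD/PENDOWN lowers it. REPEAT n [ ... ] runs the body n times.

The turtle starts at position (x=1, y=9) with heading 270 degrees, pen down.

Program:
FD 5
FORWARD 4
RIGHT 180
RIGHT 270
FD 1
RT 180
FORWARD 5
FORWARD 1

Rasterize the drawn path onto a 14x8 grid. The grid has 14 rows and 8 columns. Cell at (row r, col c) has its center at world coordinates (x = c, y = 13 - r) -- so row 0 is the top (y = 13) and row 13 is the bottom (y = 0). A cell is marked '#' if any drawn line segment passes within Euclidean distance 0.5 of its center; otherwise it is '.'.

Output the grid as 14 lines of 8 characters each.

Segment 0: (1,9) -> (1,4)
Segment 1: (1,4) -> (1,0)
Segment 2: (1,0) -> (-0,-0)
Segment 3: (-0,-0) -> (5,0)
Segment 4: (5,0) -> (6,0)

Answer: ........
........
........
........
.#......
.#......
.#......
.#......
.#......
.#......
.#......
.#......
.#......
#######.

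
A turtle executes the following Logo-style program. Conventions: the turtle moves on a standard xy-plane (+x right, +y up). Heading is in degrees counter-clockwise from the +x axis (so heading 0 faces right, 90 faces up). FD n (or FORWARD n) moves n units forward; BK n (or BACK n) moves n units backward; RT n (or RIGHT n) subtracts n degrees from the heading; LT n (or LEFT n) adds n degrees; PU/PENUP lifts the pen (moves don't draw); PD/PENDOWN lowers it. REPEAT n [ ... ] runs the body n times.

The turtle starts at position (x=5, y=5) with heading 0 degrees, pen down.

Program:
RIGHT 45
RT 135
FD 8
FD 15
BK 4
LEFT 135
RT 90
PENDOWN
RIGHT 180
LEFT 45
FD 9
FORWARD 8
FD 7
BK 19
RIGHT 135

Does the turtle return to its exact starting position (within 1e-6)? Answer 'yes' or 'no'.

Answer: no

Derivation:
Executing turtle program step by step:
Start: pos=(5,5), heading=0, pen down
RT 45: heading 0 -> 315
RT 135: heading 315 -> 180
FD 8: (5,5) -> (-3,5) [heading=180, draw]
FD 15: (-3,5) -> (-18,5) [heading=180, draw]
BK 4: (-18,5) -> (-14,5) [heading=180, draw]
LT 135: heading 180 -> 315
RT 90: heading 315 -> 225
PD: pen down
RT 180: heading 225 -> 45
LT 45: heading 45 -> 90
FD 9: (-14,5) -> (-14,14) [heading=90, draw]
FD 8: (-14,14) -> (-14,22) [heading=90, draw]
FD 7: (-14,22) -> (-14,29) [heading=90, draw]
BK 19: (-14,29) -> (-14,10) [heading=90, draw]
RT 135: heading 90 -> 315
Final: pos=(-14,10), heading=315, 7 segment(s) drawn

Start position: (5, 5)
Final position: (-14, 10)
Distance = 19.647; >= 1e-6 -> NOT closed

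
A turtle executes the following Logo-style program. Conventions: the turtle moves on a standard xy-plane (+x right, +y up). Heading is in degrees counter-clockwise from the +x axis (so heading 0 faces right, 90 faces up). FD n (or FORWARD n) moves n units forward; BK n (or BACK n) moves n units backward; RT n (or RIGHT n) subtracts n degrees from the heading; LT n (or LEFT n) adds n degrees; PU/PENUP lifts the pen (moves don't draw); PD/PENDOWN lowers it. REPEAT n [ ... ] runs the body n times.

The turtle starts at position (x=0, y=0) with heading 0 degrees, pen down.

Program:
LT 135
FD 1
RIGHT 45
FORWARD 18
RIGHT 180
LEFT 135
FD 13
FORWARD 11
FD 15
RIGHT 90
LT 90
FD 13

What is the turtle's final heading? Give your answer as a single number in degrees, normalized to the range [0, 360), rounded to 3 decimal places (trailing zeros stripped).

Executing turtle program step by step:
Start: pos=(0,0), heading=0, pen down
LT 135: heading 0 -> 135
FD 1: (0,0) -> (-0.707,0.707) [heading=135, draw]
RT 45: heading 135 -> 90
FD 18: (-0.707,0.707) -> (-0.707,18.707) [heading=90, draw]
RT 180: heading 90 -> 270
LT 135: heading 270 -> 45
FD 13: (-0.707,18.707) -> (8.485,27.899) [heading=45, draw]
FD 11: (8.485,27.899) -> (16.263,35.678) [heading=45, draw]
FD 15: (16.263,35.678) -> (26.87,46.284) [heading=45, draw]
RT 90: heading 45 -> 315
LT 90: heading 315 -> 45
FD 13: (26.87,46.284) -> (36.062,55.477) [heading=45, draw]
Final: pos=(36.062,55.477), heading=45, 6 segment(s) drawn

Answer: 45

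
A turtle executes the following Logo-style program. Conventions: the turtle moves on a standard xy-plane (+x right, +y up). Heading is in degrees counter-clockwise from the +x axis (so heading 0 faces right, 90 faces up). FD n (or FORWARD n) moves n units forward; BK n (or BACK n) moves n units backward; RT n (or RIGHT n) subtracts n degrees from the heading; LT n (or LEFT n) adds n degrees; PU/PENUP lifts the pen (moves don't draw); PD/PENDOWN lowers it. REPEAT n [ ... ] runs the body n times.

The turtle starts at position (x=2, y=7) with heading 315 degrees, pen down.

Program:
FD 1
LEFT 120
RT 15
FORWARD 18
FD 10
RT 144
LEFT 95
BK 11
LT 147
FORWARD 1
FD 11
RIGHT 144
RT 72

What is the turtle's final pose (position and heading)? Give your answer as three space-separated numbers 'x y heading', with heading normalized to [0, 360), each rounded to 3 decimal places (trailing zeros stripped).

Answer: -5.217 32.938 302

Derivation:
Executing turtle program step by step:
Start: pos=(2,7), heading=315, pen down
FD 1: (2,7) -> (2.707,6.293) [heading=315, draw]
LT 120: heading 315 -> 75
RT 15: heading 75 -> 60
FD 18: (2.707,6.293) -> (11.707,21.881) [heading=60, draw]
FD 10: (11.707,21.881) -> (16.707,30.542) [heading=60, draw]
RT 144: heading 60 -> 276
LT 95: heading 276 -> 11
BK 11: (16.707,30.542) -> (5.909,28.443) [heading=11, draw]
LT 147: heading 11 -> 158
FD 1: (5.909,28.443) -> (4.982,28.817) [heading=158, draw]
FD 11: (4.982,28.817) -> (-5.217,32.938) [heading=158, draw]
RT 144: heading 158 -> 14
RT 72: heading 14 -> 302
Final: pos=(-5.217,32.938), heading=302, 6 segment(s) drawn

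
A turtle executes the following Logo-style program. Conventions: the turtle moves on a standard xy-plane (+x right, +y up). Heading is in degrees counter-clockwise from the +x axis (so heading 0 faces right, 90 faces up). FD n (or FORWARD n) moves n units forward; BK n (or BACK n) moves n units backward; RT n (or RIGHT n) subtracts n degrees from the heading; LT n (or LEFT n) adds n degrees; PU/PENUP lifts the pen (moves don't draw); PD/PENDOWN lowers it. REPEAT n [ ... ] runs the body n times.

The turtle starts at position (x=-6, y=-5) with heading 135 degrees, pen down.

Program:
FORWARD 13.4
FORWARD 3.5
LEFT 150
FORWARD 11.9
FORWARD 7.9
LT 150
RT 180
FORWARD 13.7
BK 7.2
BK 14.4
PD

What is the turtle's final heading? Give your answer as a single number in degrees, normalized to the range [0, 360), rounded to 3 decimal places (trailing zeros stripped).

Answer: 255

Derivation:
Executing turtle program step by step:
Start: pos=(-6,-5), heading=135, pen down
FD 13.4: (-6,-5) -> (-15.475,4.475) [heading=135, draw]
FD 3.5: (-15.475,4.475) -> (-17.95,6.95) [heading=135, draw]
LT 150: heading 135 -> 285
FD 11.9: (-17.95,6.95) -> (-14.87,-4.544) [heading=285, draw]
FD 7.9: (-14.87,-4.544) -> (-12.825,-12.175) [heading=285, draw]
LT 150: heading 285 -> 75
RT 180: heading 75 -> 255
FD 13.7: (-12.825,-12.175) -> (-16.371,-25.408) [heading=255, draw]
BK 7.2: (-16.371,-25.408) -> (-14.508,-18.454) [heading=255, draw]
BK 14.4: (-14.508,-18.454) -> (-10.781,-4.544) [heading=255, draw]
PD: pen down
Final: pos=(-10.781,-4.544), heading=255, 7 segment(s) drawn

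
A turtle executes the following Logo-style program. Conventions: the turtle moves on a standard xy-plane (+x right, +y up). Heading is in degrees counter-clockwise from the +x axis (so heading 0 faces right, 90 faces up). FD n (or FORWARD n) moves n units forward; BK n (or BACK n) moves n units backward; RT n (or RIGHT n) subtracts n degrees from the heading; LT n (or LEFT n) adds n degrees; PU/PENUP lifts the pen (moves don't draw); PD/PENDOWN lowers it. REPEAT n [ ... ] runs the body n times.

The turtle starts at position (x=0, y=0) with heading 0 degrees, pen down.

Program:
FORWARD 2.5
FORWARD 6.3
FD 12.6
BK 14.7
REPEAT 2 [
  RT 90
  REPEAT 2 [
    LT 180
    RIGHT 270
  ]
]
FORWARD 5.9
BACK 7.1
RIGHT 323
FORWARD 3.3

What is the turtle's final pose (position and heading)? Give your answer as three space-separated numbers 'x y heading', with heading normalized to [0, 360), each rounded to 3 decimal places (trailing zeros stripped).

Executing turtle program step by step:
Start: pos=(0,0), heading=0, pen down
FD 2.5: (0,0) -> (2.5,0) [heading=0, draw]
FD 6.3: (2.5,0) -> (8.8,0) [heading=0, draw]
FD 12.6: (8.8,0) -> (21.4,0) [heading=0, draw]
BK 14.7: (21.4,0) -> (6.7,0) [heading=0, draw]
REPEAT 2 [
  -- iteration 1/2 --
  RT 90: heading 0 -> 270
  REPEAT 2 [
    -- iteration 1/2 --
    LT 180: heading 270 -> 90
    RT 270: heading 90 -> 180
    -- iteration 2/2 --
    LT 180: heading 180 -> 0
    RT 270: heading 0 -> 90
  ]
  -- iteration 2/2 --
  RT 90: heading 90 -> 0
  REPEAT 2 [
    -- iteration 1/2 --
    LT 180: heading 0 -> 180
    RT 270: heading 180 -> 270
    -- iteration 2/2 --
    LT 180: heading 270 -> 90
    RT 270: heading 90 -> 180
  ]
]
FD 5.9: (6.7,0) -> (0.8,0) [heading=180, draw]
BK 7.1: (0.8,0) -> (7.9,0) [heading=180, draw]
RT 323: heading 180 -> 217
FD 3.3: (7.9,0) -> (5.265,-1.986) [heading=217, draw]
Final: pos=(5.265,-1.986), heading=217, 7 segment(s) drawn

Answer: 5.265 -1.986 217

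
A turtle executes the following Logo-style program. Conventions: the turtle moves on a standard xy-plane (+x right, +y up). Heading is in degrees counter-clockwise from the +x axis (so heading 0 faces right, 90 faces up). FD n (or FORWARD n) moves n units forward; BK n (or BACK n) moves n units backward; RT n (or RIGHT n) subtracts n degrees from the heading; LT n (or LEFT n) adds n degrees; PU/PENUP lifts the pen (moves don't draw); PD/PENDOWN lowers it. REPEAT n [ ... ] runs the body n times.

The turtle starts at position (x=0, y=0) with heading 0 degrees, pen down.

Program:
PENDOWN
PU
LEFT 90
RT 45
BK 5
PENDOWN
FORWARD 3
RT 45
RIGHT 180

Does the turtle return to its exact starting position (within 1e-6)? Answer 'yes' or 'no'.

Executing turtle program step by step:
Start: pos=(0,0), heading=0, pen down
PD: pen down
PU: pen up
LT 90: heading 0 -> 90
RT 45: heading 90 -> 45
BK 5: (0,0) -> (-3.536,-3.536) [heading=45, move]
PD: pen down
FD 3: (-3.536,-3.536) -> (-1.414,-1.414) [heading=45, draw]
RT 45: heading 45 -> 0
RT 180: heading 0 -> 180
Final: pos=(-1.414,-1.414), heading=180, 1 segment(s) drawn

Start position: (0, 0)
Final position: (-1.414, -1.414)
Distance = 2; >= 1e-6 -> NOT closed

Answer: no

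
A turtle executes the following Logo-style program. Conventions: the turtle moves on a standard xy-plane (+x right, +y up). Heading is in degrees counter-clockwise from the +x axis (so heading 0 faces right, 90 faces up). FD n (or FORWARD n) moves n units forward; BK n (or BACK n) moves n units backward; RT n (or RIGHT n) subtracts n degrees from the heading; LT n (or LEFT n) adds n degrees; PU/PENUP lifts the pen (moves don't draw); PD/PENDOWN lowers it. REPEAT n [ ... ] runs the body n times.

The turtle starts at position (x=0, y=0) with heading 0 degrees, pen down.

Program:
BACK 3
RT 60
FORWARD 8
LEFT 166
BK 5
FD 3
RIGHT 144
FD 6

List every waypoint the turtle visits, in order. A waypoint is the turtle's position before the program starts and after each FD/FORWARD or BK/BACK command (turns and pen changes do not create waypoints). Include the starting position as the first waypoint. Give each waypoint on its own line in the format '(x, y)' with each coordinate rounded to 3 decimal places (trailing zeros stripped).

Answer: (0, 0)
(-3, 0)
(1, -6.928)
(2.378, -11.735)
(1.551, -8.851)
(6.279, -12.545)

Derivation:
Executing turtle program step by step:
Start: pos=(0,0), heading=0, pen down
BK 3: (0,0) -> (-3,0) [heading=0, draw]
RT 60: heading 0 -> 300
FD 8: (-3,0) -> (1,-6.928) [heading=300, draw]
LT 166: heading 300 -> 106
BK 5: (1,-6.928) -> (2.378,-11.735) [heading=106, draw]
FD 3: (2.378,-11.735) -> (1.551,-8.851) [heading=106, draw]
RT 144: heading 106 -> 322
FD 6: (1.551,-8.851) -> (6.279,-12.545) [heading=322, draw]
Final: pos=(6.279,-12.545), heading=322, 5 segment(s) drawn
Waypoints (6 total):
(0, 0)
(-3, 0)
(1, -6.928)
(2.378, -11.735)
(1.551, -8.851)
(6.279, -12.545)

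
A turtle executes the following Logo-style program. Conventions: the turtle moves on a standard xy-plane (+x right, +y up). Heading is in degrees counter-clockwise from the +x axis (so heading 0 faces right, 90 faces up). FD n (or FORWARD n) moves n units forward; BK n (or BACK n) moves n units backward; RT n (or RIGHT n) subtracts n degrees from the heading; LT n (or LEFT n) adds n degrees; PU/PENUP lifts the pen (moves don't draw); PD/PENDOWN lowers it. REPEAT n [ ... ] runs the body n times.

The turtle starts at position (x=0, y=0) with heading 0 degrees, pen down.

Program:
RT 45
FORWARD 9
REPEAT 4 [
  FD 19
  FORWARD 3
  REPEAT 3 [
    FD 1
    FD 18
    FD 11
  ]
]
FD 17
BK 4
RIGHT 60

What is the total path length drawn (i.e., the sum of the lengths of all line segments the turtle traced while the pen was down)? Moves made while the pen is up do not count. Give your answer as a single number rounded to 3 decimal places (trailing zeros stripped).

Executing turtle program step by step:
Start: pos=(0,0), heading=0, pen down
RT 45: heading 0 -> 315
FD 9: (0,0) -> (6.364,-6.364) [heading=315, draw]
REPEAT 4 [
  -- iteration 1/4 --
  FD 19: (6.364,-6.364) -> (19.799,-19.799) [heading=315, draw]
  FD 3: (19.799,-19.799) -> (21.92,-21.92) [heading=315, draw]
  REPEAT 3 [
    -- iteration 1/3 --
    FD 1: (21.92,-21.92) -> (22.627,-22.627) [heading=315, draw]
    FD 18: (22.627,-22.627) -> (35.355,-35.355) [heading=315, draw]
    FD 11: (35.355,-35.355) -> (43.134,-43.134) [heading=315, draw]
    -- iteration 2/3 --
    FD 1: (43.134,-43.134) -> (43.841,-43.841) [heading=315, draw]
    FD 18: (43.841,-43.841) -> (56.569,-56.569) [heading=315, draw]
    FD 11: (56.569,-56.569) -> (64.347,-64.347) [heading=315, draw]
    -- iteration 3/3 --
    FD 1: (64.347,-64.347) -> (65.054,-65.054) [heading=315, draw]
    FD 18: (65.054,-65.054) -> (77.782,-77.782) [heading=315, draw]
    FD 11: (77.782,-77.782) -> (85.56,-85.56) [heading=315, draw]
  ]
  -- iteration 2/4 --
  FD 19: (85.56,-85.56) -> (98.995,-98.995) [heading=315, draw]
  FD 3: (98.995,-98.995) -> (101.116,-101.116) [heading=315, draw]
  REPEAT 3 [
    -- iteration 1/3 --
    FD 1: (101.116,-101.116) -> (101.823,-101.823) [heading=315, draw]
    FD 18: (101.823,-101.823) -> (114.551,-114.551) [heading=315, draw]
    FD 11: (114.551,-114.551) -> (122.329,-122.329) [heading=315, draw]
    -- iteration 2/3 --
    FD 1: (122.329,-122.329) -> (123.037,-123.037) [heading=315, draw]
    FD 18: (123.037,-123.037) -> (135.765,-135.765) [heading=315, draw]
    FD 11: (135.765,-135.765) -> (143.543,-143.543) [heading=315, draw]
    -- iteration 3/3 --
    FD 1: (143.543,-143.543) -> (144.25,-144.25) [heading=315, draw]
    FD 18: (144.25,-144.25) -> (156.978,-156.978) [heading=315, draw]
    FD 11: (156.978,-156.978) -> (164.756,-164.756) [heading=315, draw]
  ]
  -- iteration 3/4 --
  FD 19: (164.756,-164.756) -> (178.191,-178.191) [heading=315, draw]
  FD 3: (178.191,-178.191) -> (180.312,-180.312) [heading=315, draw]
  REPEAT 3 [
    -- iteration 1/3 --
    FD 1: (180.312,-180.312) -> (181.019,-181.019) [heading=315, draw]
    FD 18: (181.019,-181.019) -> (193.747,-193.747) [heading=315, draw]
    FD 11: (193.747,-193.747) -> (201.525,-201.525) [heading=315, draw]
    -- iteration 2/3 --
    FD 1: (201.525,-201.525) -> (202.233,-202.233) [heading=315, draw]
    FD 18: (202.233,-202.233) -> (214.96,-214.96) [heading=315, draw]
    FD 11: (214.96,-214.96) -> (222.739,-222.739) [heading=315, draw]
    -- iteration 3/3 --
    FD 1: (222.739,-222.739) -> (223.446,-223.446) [heading=315, draw]
    FD 18: (223.446,-223.446) -> (236.174,-236.174) [heading=315, draw]
    FD 11: (236.174,-236.174) -> (243.952,-243.952) [heading=315, draw]
  ]
  -- iteration 4/4 --
  FD 19: (243.952,-243.952) -> (257.387,-257.387) [heading=315, draw]
  FD 3: (257.387,-257.387) -> (259.508,-259.508) [heading=315, draw]
  REPEAT 3 [
    -- iteration 1/3 --
    FD 1: (259.508,-259.508) -> (260.215,-260.215) [heading=315, draw]
    FD 18: (260.215,-260.215) -> (272.943,-272.943) [heading=315, draw]
    FD 11: (272.943,-272.943) -> (280.721,-280.721) [heading=315, draw]
    -- iteration 2/3 --
    FD 1: (280.721,-280.721) -> (281.428,-281.428) [heading=315, draw]
    FD 18: (281.428,-281.428) -> (294.156,-294.156) [heading=315, draw]
    FD 11: (294.156,-294.156) -> (301.935,-301.935) [heading=315, draw]
    -- iteration 3/3 --
    FD 1: (301.935,-301.935) -> (302.642,-302.642) [heading=315, draw]
    FD 18: (302.642,-302.642) -> (315.37,-315.37) [heading=315, draw]
    FD 11: (315.37,-315.37) -> (323.148,-323.148) [heading=315, draw]
  ]
]
FD 17: (323.148,-323.148) -> (335.169,-335.169) [heading=315, draw]
BK 4: (335.169,-335.169) -> (332.34,-332.34) [heading=315, draw]
RT 60: heading 315 -> 255
Final: pos=(332.34,-332.34), heading=255, 47 segment(s) drawn

Segment lengths:
  seg 1: (0,0) -> (6.364,-6.364), length = 9
  seg 2: (6.364,-6.364) -> (19.799,-19.799), length = 19
  seg 3: (19.799,-19.799) -> (21.92,-21.92), length = 3
  seg 4: (21.92,-21.92) -> (22.627,-22.627), length = 1
  seg 5: (22.627,-22.627) -> (35.355,-35.355), length = 18
  seg 6: (35.355,-35.355) -> (43.134,-43.134), length = 11
  seg 7: (43.134,-43.134) -> (43.841,-43.841), length = 1
  seg 8: (43.841,-43.841) -> (56.569,-56.569), length = 18
  seg 9: (56.569,-56.569) -> (64.347,-64.347), length = 11
  seg 10: (64.347,-64.347) -> (65.054,-65.054), length = 1
  seg 11: (65.054,-65.054) -> (77.782,-77.782), length = 18
  seg 12: (77.782,-77.782) -> (85.56,-85.56), length = 11
  seg 13: (85.56,-85.56) -> (98.995,-98.995), length = 19
  seg 14: (98.995,-98.995) -> (101.116,-101.116), length = 3
  seg 15: (101.116,-101.116) -> (101.823,-101.823), length = 1
  seg 16: (101.823,-101.823) -> (114.551,-114.551), length = 18
  seg 17: (114.551,-114.551) -> (122.329,-122.329), length = 11
  seg 18: (122.329,-122.329) -> (123.037,-123.037), length = 1
  seg 19: (123.037,-123.037) -> (135.765,-135.765), length = 18
  seg 20: (135.765,-135.765) -> (143.543,-143.543), length = 11
  seg 21: (143.543,-143.543) -> (144.25,-144.25), length = 1
  seg 22: (144.25,-144.25) -> (156.978,-156.978), length = 18
  seg 23: (156.978,-156.978) -> (164.756,-164.756), length = 11
  seg 24: (164.756,-164.756) -> (178.191,-178.191), length = 19
  seg 25: (178.191,-178.191) -> (180.312,-180.312), length = 3
  seg 26: (180.312,-180.312) -> (181.019,-181.019), length = 1
  seg 27: (181.019,-181.019) -> (193.747,-193.747), length = 18
  seg 28: (193.747,-193.747) -> (201.525,-201.525), length = 11
  seg 29: (201.525,-201.525) -> (202.233,-202.233), length = 1
  seg 30: (202.233,-202.233) -> (214.96,-214.96), length = 18
  seg 31: (214.96,-214.96) -> (222.739,-222.739), length = 11
  seg 32: (222.739,-222.739) -> (223.446,-223.446), length = 1
  seg 33: (223.446,-223.446) -> (236.174,-236.174), length = 18
  seg 34: (236.174,-236.174) -> (243.952,-243.952), length = 11
  seg 35: (243.952,-243.952) -> (257.387,-257.387), length = 19
  seg 36: (257.387,-257.387) -> (259.508,-259.508), length = 3
  seg 37: (259.508,-259.508) -> (260.215,-260.215), length = 1
  seg 38: (260.215,-260.215) -> (272.943,-272.943), length = 18
  seg 39: (272.943,-272.943) -> (280.721,-280.721), length = 11
  seg 40: (280.721,-280.721) -> (281.428,-281.428), length = 1
  seg 41: (281.428,-281.428) -> (294.156,-294.156), length = 18
  seg 42: (294.156,-294.156) -> (301.935,-301.935), length = 11
  seg 43: (301.935,-301.935) -> (302.642,-302.642), length = 1
  seg 44: (302.642,-302.642) -> (315.37,-315.37), length = 18
  seg 45: (315.37,-315.37) -> (323.148,-323.148), length = 11
  seg 46: (323.148,-323.148) -> (335.169,-335.169), length = 17
  seg 47: (335.169,-335.169) -> (332.34,-332.34), length = 4
Total = 478

Answer: 478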